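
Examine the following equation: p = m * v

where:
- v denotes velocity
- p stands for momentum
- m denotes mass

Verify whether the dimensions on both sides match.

Yes

v (velocity) has dimensions [L T^-1].
p (momentum) has dimensions [L M T^-1].
m (mass) has dimensions [M].

Left side: [L M T^-1]
Right side: [L M T^-1]

Both sides have the same dimensions, so the equation is dimensionally consistent.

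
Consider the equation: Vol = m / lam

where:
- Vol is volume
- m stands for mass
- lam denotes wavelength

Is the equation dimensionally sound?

No

Vol (volume) has dimensions [L^3].
m (mass) has dimensions [M].
lam (wavelength) has dimensions [L].

Left side: [L^3]
Right side: [L^-1 M]

The two sides have different dimensions, so the equation is NOT dimensionally consistent.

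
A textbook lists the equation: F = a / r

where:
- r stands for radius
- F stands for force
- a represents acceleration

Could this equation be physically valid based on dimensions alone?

No

r (radius) has dimensions [L].
F (force) has dimensions [L M T^-2].
a (acceleration) has dimensions [L T^-2].

Left side: [L M T^-2]
Right side: [T^-2]

The two sides have different dimensions, so the equation is NOT dimensionally consistent.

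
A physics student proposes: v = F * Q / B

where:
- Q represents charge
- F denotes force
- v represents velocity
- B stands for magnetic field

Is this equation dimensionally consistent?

No

Q (charge) has dimensions [I T].
F (force) has dimensions [L M T^-2].
v (velocity) has dimensions [L T^-1].
B (magnetic field) has dimensions [I^-1 M T^-2].

Left side: [L T^-1]
Right side: [I^2 L T]

The two sides have different dimensions, so the equation is NOT dimensionally consistent.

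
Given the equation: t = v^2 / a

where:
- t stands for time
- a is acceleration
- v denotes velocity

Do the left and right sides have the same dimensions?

No

t (time) has dimensions [T].
a (acceleration) has dimensions [L T^-2].
v (velocity) has dimensions [L T^-1].

Left side: [T]
Right side: [L]

The two sides have different dimensions, so the equation is NOT dimensionally consistent.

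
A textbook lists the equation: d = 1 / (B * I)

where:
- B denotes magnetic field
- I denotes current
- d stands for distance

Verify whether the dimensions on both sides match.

No

B (magnetic field) has dimensions [I^-1 M T^-2].
I (current) has dimensions [I].
d (distance) has dimensions [L].

Left side: [L]
Right side: [M^-1 T^2]

The two sides have different dimensions, so the equation is NOT dimensionally consistent.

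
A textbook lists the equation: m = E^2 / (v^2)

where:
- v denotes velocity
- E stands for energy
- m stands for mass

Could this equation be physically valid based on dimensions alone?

No

v (velocity) has dimensions [L T^-1].
E (energy) has dimensions [L^2 M T^-2].
m (mass) has dimensions [M].

Left side: [M]
Right side: [L^2 M^2 T^-2]

The two sides have different dimensions, so the equation is NOT dimensionally consistent.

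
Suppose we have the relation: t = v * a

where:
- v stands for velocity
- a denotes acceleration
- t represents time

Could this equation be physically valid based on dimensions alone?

No

v (velocity) has dimensions [L T^-1].
a (acceleration) has dimensions [L T^-2].
t (time) has dimensions [T].

Left side: [T]
Right side: [L^2 T^-3]

The two sides have different dimensions, so the equation is NOT dimensionally consistent.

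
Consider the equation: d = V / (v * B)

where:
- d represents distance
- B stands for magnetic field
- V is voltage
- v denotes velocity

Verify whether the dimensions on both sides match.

Yes

d (distance) has dimensions [L].
B (magnetic field) has dimensions [I^-1 M T^-2].
V (voltage) has dimensions [I^-1 L^2 M T^-3].
v (velocity) has dimensions [L T^-1].

Left side: [L]
Right side: [L]

Both sides have the same dimensions, so the equation is dimensionally consistent.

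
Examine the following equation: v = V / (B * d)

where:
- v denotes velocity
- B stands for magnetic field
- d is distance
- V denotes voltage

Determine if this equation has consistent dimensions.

Yes

v (velocity) has dimensions [L T^-1].
B (magnetic field) has dimensions [I^-1 M T^-2].
d (distance) has dimensions [L].
V (voltage) has dimensions [I^-1 L^2 M T^-3].

Left side: [L T^-1]
Right side: [L T^-1]

Both sides have the same dimensions, so the equation is dimensionally consistent.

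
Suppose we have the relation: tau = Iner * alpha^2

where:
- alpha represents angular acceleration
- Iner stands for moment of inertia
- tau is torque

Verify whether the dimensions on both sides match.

No

alpha (angular acceleration) has dimensions [T^-2].
Iner (moment of inertia) has dimensions [L^2 M].
tau (torque) has dimensions [L^2 M T^-2].

Left side: [L^2 M T^-2]
Right side: [L^2 M T^-4]

The two sides have different dimensions, so the equation is NOT dimensionally consistent.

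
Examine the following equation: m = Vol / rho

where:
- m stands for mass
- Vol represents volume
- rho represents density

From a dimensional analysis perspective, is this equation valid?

No

m (mass) has dimensions [M].
Vol (volume) has dimensions [L^3].
rho (density) has dimensions [L^-3 M].

Left side: [M]
Right side: [L^6 M^-1]

The two sides have different dimensions, so the equation is NOT dimensionally consistent.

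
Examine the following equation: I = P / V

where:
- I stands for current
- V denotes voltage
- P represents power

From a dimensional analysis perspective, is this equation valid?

Yes

I (current) has dimensions [I].
V (voltage) has dimensions [I^-1 L^2 M T^-3].
P (power) has dimensions [L^2 M T^-3].

Left side: [I]
Right side: [I]

Both sides have the same dimensions, so the equation is dimensionally consistent.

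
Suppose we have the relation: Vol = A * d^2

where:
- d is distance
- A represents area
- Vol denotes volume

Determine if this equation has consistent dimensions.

No

d (distance) has dimensions [L].
A (area) has dimensions [L^2].
Vol (volume) has dimensions [L^3].

Left side: [L^3]
Right side: [L^4]

The two sides have different dimensions, so the equation is NOT dimensionally consistent.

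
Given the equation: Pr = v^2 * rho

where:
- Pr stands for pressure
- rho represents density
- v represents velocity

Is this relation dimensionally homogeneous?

Yes

Pr (pressure) has dimensions [L^-1 M T^-2].
rho (density) has dimensions [L^-3 M].
v (velocity) has dimensions [L T^-1].

Left side: [L^-1 M T^-2]
Right side: [L^-1 M T^-2]

Both sides have the same dimensions, so the equation is dimensionally consistent.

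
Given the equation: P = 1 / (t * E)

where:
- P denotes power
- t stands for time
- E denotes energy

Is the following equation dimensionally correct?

No

P (power) has dimensions [L^2 M T^-3].
t (time) has dimensions [T].
E (energy) has dimensions [L^2 M T^-2].

Left side: [L^2 M T^-3]
Right side: [L^-2 M^-1 T]

The two sides have different dimensions, so the equation is NOT dimensionally consistent.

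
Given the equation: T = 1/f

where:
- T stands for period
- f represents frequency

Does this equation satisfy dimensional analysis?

Yes

T (period) has dimensions [T].
f (frequency) has dimensions [T^-1].

Left side: [T]
Right side: [T]

Both sides have the same dimensions, so the equation is dimensionally consistent.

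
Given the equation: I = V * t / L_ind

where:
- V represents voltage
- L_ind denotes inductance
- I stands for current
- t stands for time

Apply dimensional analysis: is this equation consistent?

Yes

V (voltage) has dimensions [I^-1 L^2 M T^-3].
L_ind (inductance) has dimensions [I^-2 L^2 M T^-2].
I (current) has dimensions [I].
t (time) has dimensions [T].

Left side: [I]
Right side: [I]

Both sides have the same dimensions, so the equation is dimensionally consistent.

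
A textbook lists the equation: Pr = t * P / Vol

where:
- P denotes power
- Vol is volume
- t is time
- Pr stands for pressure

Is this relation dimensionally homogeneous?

Yes

P (power) has dimensions [L^2 M T^-3].
Vol (volume) has dimensions [L^3].
t (time) has dimensions [T].
Pr (pressure) has dimensions [L^-1 M T^-2].

Left side: [L^-1 M T^-2]
Right side: [L^-1 M T^-2]

Both sides have the same dimensions, so the equation is dimensionally consistent.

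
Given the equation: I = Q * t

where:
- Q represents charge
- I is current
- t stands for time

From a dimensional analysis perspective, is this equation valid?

No

Q (charge) has dimensions [I T].
I (current) has dimensions [I].
t (time) has dimensions [T].

Left side: [I]
Right side: [I T^2]

The two sides have different dimensions, so the equation is NOT dimensionally consistent.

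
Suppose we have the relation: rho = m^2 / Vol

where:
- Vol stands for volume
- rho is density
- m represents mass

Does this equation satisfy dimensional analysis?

No

Vol (volume) has dimensions [L^3].
rho (density) has dimensions [L^-3 M].
m (mass) has dimensions [M].

Left side: [L^-3 M]
Right side: [L^-3 M^2]

The two sides have different dimensions, so the equation is NOT dimensionally consistent.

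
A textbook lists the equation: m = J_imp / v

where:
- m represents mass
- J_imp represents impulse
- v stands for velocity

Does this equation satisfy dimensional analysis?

Yes

m (mass) has dimensions [M].
J_imp (impulse) has dimensions [L M T^-1].
v (velocity) has dimensions [L T^-1].

Left side: [M]
Right side: [M]

Both sides have the same dimensions, so the equation is dimensionally consistent.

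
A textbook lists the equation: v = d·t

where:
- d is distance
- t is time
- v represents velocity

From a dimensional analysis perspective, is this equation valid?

No

d (distance) has dimensions [L].
t (time) has dimensions [T].
v (velocity) has dimensions [L T^-1].

Left side: [L T^-1]
Right side: [L T]

The two sides have different dimensions, so the equation is NOT dimensionally consistent.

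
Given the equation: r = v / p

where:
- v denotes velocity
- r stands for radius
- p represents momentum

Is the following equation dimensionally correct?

No

v (velocity) has dimensions [L T^-1].
r (radius) has dimensions [L].
p (momentum) has dimensions [L M T^-1].

Left side: [L]
Right side: [M^-1]

The two sides have different dimensions, so the equation is NOT dimensionally consistent.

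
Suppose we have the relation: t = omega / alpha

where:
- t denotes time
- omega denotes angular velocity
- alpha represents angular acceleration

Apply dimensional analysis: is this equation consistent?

Yes

t (time) has dimensions [T].
omega (angular velocity) has dimensions [T^-1].
alpha (angular acceleration) has dimensions [T^-2].

Left side: [T]
Right side: [T]

Both sides have the same dimensions, so the equation is dimensionally consistent.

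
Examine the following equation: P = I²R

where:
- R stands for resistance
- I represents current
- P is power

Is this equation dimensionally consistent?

Yes

R (resistance) has dimensions [I^-2 L^2 M T^-3].
I (current) has dimensions [I].
P (power) has dimensions [L^2 M T^-3].

Left side: [L^2 M T^-3]
Right side: [L^2 M T^-3]

Both sides have the same dimensions, so the equation is dimensionally consistent.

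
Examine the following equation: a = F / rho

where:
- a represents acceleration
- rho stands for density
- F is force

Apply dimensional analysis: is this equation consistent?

No

a (acceleration) has dimensions [L T^-2].
rho (density) has dimensions [L^-3 M].
F (force) has dimensions [L M T^-2].

Left side: [L T^-2]
Right side: [L^4 T^-2]

The two sides have different dimensions, so the equation is NOT dimensionally consistent.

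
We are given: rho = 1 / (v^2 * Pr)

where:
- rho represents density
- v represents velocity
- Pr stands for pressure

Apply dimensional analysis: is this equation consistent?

No

rho (density) has dimensions [L^-3 M].
v (velocity) has dimensions [L T^-1].
Pr (pressure) has dimensions [L^-1 M T^-2].

Left side: [L^-3 M]
Right side: [L^-1 M^-1 T^4]

The two sides have different dimensions, so the equation is NOT dimensionally consistent.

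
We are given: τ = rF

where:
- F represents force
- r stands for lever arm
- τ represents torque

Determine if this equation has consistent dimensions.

Yes

F (force) has dimensions [L M T^-2].
r (lever arm) has dimensions [L].
τ (torque) has dimensions [L^2 M T^-2].

Left side: [L^2 M T^-2]
Right side: [L^2 M T^-2]

Both sides have the same dimensions, so the equation is dimensionally consistent.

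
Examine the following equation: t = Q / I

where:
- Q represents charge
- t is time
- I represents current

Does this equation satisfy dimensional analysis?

Yes

Q (charge) has dimensions [I T].
t (time) has dimensions [T].
I (current) has dimensions [I].

Left side: [T]
Right side: [T]

Both sides have the same dimensions, so the equation is dimensionally consistent.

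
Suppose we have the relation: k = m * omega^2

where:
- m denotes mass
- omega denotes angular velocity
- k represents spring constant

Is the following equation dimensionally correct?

Yes

m (mass) has dimensions [M].
omega (angular velocity) has dimensions [T^-1].
k (spring constant) has dimensions [M T^-2].

Left side: [M T^-2]
Right side: [M T^-2]

Both sides have the same dimensions, so the equation is dimensionally consistent.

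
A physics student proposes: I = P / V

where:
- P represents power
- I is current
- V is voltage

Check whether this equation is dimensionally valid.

Yes

P (power) has dimensions [L^2 M T^-3].
I (current) has dimensions [I].
V (voltage) has dimensions [I^-1 L^2 M T^-3].

Left side: [I]
Right side: [I]

Both sides have the same dimensions, so the equation is dimensionally consistent.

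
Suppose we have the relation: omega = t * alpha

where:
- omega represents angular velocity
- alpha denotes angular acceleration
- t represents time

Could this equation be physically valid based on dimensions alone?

Yes

omega (angular velocity) has dimensions [T^-1].
alpha (angular acceleration) has dimensions [T^-2].
t (time) has dimensions [T].

Left side: [T^-1]
Right side: [T^-1]

Both sides have the same dimensions, so the equation is dimensionally consistent.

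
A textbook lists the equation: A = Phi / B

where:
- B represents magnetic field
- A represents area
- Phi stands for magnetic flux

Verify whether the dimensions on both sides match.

Yes

B (magnetic field) has dimensions [I^-1 M T^-2].
A (area) has dimensions [L^2].
Phi (magnetic flux) has dimensions [I^-1 L^2 M T^-2].

Left side: [L^2]
Right side: [L^2]

Both sides have the same dimensions, so the equation is dimensionally consistent.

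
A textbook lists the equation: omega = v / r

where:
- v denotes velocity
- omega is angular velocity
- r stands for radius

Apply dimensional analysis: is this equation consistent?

Yes

v (velocity) has dimensions [L T^-1].
omega (angular velocity) has dimensions [T^-1].
r (radius) has dimensions [L].

Left side: [T^-1]
Right side: [T^-1]

Both sides have the same dimensions, so the equation is dimensionally consistent.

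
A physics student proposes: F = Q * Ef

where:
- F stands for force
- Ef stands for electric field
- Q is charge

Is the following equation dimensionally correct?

Yes

F (force) has dimensions [L M T^-2].
Ef (electric field) has dimensions [I^-1 L M T^-3].
Q (charge) has dimensions [I T].

Left side: [L M T^-2]
Right side: [L M T^-2]

Both sides have the same dimensions, so the equation is dimensionally consistent.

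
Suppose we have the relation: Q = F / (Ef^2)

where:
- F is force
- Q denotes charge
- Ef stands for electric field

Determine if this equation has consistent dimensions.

No

F (force) has dimensions [L M T^-2].
Q (charge) has dimensions [I T].
Ef (electric field) has dimensions [I^-1 L M T^-3].

Left side: [I T]
Right side: [I^2 L^-1 M^-1 T^4]

The two sides have different dimensions, so the equation is NOT dimensionally consistent.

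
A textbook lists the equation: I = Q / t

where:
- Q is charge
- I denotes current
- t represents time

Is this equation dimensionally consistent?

Yes

Q (charge) has dimensions [I T].
I (current) has dimensions [I].
t (time) has dimensions [T].

Left side: [I]
Right side: [I]

Both sides have the same dimensions, so the equation is dimensionally consistent.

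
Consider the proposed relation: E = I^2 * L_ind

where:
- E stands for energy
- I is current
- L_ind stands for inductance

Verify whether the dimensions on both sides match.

Yes

E (energy) has dimensions [L^2 M T^-2].
I (current) has dimensions [I].
L_ind (inductance) has dimensions [I^-2 L^2 M T^-2].

Left side: [L^2 M T^-2]
Right side: [L^2 M T^-2]

Both sides have the same dimensions, so the equation is dimensionally consistent.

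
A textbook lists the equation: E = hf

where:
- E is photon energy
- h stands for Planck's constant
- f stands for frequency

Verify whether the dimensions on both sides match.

Yes

E (photon energy) has dimensions [L^2 M T^-2].
h (Planck's constant) has dimensions [L^2 M T^-1].
f (frequency) has dimensions [T^-1].

Left side: [L^2 M T^-2]
Right side: [L^2 M T^-2]

Both sides have the same dimensions, so the equation is dimensionally consistent.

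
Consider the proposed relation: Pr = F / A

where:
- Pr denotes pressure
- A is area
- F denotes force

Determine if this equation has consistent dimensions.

Yes

Pr (pressure) has dimensions [L^-1 M T^-2].
A (area) has dimensions [L^2].
F (force) has dimensions [L M T^-2].

Left side: [L^-1 M T^-2]
Right side: [L^-1 M T^-2]

Both sides have the same dimensions, so the equation is dimensionally consistent.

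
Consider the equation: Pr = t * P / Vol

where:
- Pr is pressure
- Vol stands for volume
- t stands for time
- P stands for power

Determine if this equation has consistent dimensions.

Yes

Pr (pressure) has dimensions [L^-1 M T^-2].
Vol (volume) has dimensions [L^3].
t (time) has dimensions [T].
P (power) has dimensions [L^2 M T^-3].

Left side: [L^-1 M T^-2]
Right side: [L^-1 M T^-2]

Both sides have the same dimensions, so the equation is dimensionally consistent.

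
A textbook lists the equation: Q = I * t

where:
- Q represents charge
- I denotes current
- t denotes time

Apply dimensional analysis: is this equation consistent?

Yes

Q (charge) has dimensions [I T].
I (current) has dimensions [I].
t (time) has dimensions [T].

Left side: [I T]
Right side: [I T]

Both sides have the same dimensions, so the equation is dimensionally consistent.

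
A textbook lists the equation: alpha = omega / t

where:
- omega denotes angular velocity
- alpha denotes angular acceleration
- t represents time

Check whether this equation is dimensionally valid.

Yes

omega (angular velocity) has dimensions [T^-1].
alpha (angular acceleration) has dimensions [T^-2].
t (time) has dimensions [T].

Left side: [T^-2]
Right side: [T^-2]

Both sides have the same dimensions, so the equation is dimensionally consistent.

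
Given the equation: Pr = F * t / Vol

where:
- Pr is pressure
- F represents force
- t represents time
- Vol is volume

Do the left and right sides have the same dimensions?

No

Pr (pressure) has dimensions [L^-1 M T^-2].
F (force) has dimensions [L M T^-2].
t (time) has dimensions [T].
Vol (volume) has dimensions [L^3].

Left side: [L^-1 M T^-2]
Right side: [L^-2 M T^-1]

The two sides have different dimensions, so the equation is NOT dimensionally consistent.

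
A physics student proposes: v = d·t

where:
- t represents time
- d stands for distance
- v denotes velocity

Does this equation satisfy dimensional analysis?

No

t (time) has dimensions [T].
d (distance) has dimensions [L].
v (velocity) has dimensions [L T^-1].

Left side: [L T^-1]
Right side: [L T]

The two sides have different dimensions, so the equation is NOT dimensionally consistent.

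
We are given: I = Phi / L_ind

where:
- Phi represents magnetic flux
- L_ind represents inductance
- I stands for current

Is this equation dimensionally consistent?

Yes

Phi (magnetic flux) has dimensions [I^-1 L^2 M T^-2].
L_ind (inductance) has dimensions [I^-2 L^2 M T^-2].
I (current) has dimensions [I].

Left side: [I]
Right side: [I]

Both sides have the same dimensions, so the equation is dimensionally consistent.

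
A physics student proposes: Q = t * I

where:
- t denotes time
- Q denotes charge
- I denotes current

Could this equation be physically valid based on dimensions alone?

Yes

t (time) has dimensions [T].
Q (charge) has dimensions [I T].
I (current) has dimensions [I].

Left side: [I T]
Right side: [I T]

Both sides have the same dimensions, so the equation is dimensionally consistent.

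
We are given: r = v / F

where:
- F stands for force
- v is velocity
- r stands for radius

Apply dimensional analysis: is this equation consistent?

No

F (force) has dimensions [L M T^-2].
v (velocity) has dimensions [L T^-1].
r (radius) has dimensions [L].

Left side: [L]
Right side: [M^-1 T]

The two sides have different dimensions, so the equation is NOT dimensionally consistent.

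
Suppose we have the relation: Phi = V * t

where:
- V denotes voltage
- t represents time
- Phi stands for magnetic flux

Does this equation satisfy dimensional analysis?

Yes

V (voltage) has dimensions [I^-1 L^2 M T^-3].
t (time) has dimensions [T].
Phi (magnetic flux) has dimensions [I^-1 L^2 M T^-2].

Left side: [I^-1 L^2 M T^-2]
Right side: [I^-1 L^2 M T^-2]

Both sides have the same dimensions, so the equation is dimensionally consistent.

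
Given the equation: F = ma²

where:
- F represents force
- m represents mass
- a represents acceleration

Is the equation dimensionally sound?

No

F (force) has dimensions [L M T^-2].
m (mass) has dimensions [M].
a (acceleration) has dimensions [L T^-2].

Left side: [L M T^-2]
Right side: [L^2 M T^-4]

The two sides have different dimensions, so the equation is NOT dimensionally consistent.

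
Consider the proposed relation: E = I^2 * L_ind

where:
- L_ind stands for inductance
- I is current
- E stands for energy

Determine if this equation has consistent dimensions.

Yes

L_ind (inductance) has dimensions [I^-2 L^2 M T^-2].
I (current) has dimensions [I].
E (energy) has dimensions [L^2 M T^-2].

Left side: [L^2 M T^-2]
Right side: [L^2 M T^-2]

Both sides have the same dimensions, so the equation is dimensionally consistent.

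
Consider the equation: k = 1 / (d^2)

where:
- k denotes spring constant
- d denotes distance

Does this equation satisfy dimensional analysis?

No

k (spring constant) has dimensions [M T^-2].
d (distance) has dimensions [L].

Left side: [M T^-2]
Right side: [L^-2]

The two sides have different dimensions, so the equation is NOT dimensionally consistent.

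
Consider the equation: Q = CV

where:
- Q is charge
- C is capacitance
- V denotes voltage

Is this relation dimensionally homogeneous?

Yes

Q (charge) has dimensions [I T].
C (capacitance) has dimensions [I^2 L^-2 M^-1 T^4].
V (voltage) has dimensions [I^-1 L^2 M T^-3].

Left side: [I T]
Right side: [I T]

Both sides have the same dimensions, so the equation is dimensionally consistent.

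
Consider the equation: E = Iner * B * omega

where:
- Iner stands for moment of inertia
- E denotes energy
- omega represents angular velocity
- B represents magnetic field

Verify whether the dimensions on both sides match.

No

Iner (moment of inertia) has dimensions [L^2 M].
E (energy) has dimensions [L^2 M T^-2].
omega (angular velocity) has dimensions [T^-1].
B (magnetic field) has dimensions [I^-1 M T^-2].

Left side: [L^2 M T^-2]
Right side: [I^-1 L^2 M^2 T^-3]

The two sides have different dimensions, so the equation is NOT dimensionally consistent.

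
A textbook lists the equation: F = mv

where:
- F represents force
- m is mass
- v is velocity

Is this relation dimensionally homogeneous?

No

F (force) has dimensions [L M T^-2].
m (mass) has dimensions [M].
v (velocity) has dimensions [L T^-1].

Left side: [L M T^-2]
Right side: [L M T^-1]

The two sides have different dimensions, so the equation is NOT dimensionally consistent.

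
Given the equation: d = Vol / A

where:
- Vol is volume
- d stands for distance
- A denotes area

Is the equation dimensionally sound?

Yes

Vol (volume) has dimensions [L^3].
d (distance) has dimensions [L].
A (area) has dimensions [L^2].

Left side: [L]
Right side: [L]

Both sides have the same dimensions, so the equation is dimensionally consistent.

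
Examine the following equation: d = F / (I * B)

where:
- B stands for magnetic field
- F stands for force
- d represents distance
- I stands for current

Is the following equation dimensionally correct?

Yes

B (magnetic field) has dimensions [I^-1 M T^-2].
F (force) has dimensions [L M T^-2].
d (distance) has dimensions [L].
I (current) has dimensions [I].

Left side: [L]
Right side: [L]

Both sides have the same dimensions, so the equation is dimensionally consistent.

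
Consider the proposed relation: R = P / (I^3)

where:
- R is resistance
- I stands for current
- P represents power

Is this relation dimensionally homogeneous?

No

R (resistance) has dimensions [I^-2 L^2 M T^-3].
I (current) has dimensions [I].
P (power) has dimensions [L^2 M T^-3].

Left side: [I^-2 L^2 M T^-3]
Right side: [I^-3 L^2 M T^-3]

The two sides have different dimensions, so the equation is NOT dimensionally consistent.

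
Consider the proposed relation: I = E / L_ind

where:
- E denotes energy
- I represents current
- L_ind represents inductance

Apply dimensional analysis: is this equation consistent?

No

E (energy) has dimensions [L^2 M T^-2].
I (current) has dimensions [I].
L_ind (inductance) has dimensions [I^-2 L^2 M T^-2].

Left side: [I]
Right side: [I^2]

The two sides have different dimensions, so the equation is NOT dimensionally consistent.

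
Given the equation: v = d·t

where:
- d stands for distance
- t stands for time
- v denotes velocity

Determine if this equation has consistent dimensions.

No

d (distance) has dimensions [L].
t (time) has dimensions [T].
v (velocity) has dimensions [L T^-1].

Left side: [L T^-1]
Right side: [L T]

The two sides have different dimensions, so the equation is NOT dimensionally consistent.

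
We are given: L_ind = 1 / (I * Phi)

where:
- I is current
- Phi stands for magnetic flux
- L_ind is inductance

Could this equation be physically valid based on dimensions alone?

No

I (current) has dimensions [I].
Phi (magnetic flux) has dimensions [I^-1 L^2 M T^-2].
L_ind (inductance) has dimensions [I^-2 L^2 M T^-2].

Left side: [I^-2 L^2 M T^-2]
Right side: [L^-2 M^-1 T^2]

The two sides have different dimensions, so the equation is NOT dimensionally consistent.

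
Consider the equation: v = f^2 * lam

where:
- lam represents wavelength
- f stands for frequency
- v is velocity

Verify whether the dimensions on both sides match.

No

lam (wavelength) has dimensions [L].
f (frequency) has dimensions [T^-1].
v (velocity) has dimensions [L T^-1].

Left side: [L T^-1]
Right side: [L T^-2]

The two sides have different dimensions, so the equation is NOT dimensionally consistent.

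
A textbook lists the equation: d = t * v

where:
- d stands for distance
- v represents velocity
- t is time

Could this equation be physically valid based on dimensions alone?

Yes

d (distance) has dimensions [L].
v (velocity) has dimensions [L T^-1].
t (time) has dimensions [T].

Left side: [L]
Right side: [L]

Both sides have the same dimensions, so the equation is dimensionally consistent.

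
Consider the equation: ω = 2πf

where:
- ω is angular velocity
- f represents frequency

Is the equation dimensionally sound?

Yes

ω (angular velocity) has dimensions [T^-1].
f (frequency) has dimensions [T^-1].

Left side: [T^-1]
Right side: [T^-1]

Both sides have the same dimensions, so the equation is dimensionally consistent.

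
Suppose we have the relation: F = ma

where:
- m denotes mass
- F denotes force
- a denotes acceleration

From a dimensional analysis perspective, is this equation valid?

Yes

m (mass) has dimensions [M].
F (force) has dimensions [L M T^-2].
a (acceleration) has dimensions [L T^-2].

Left side: [L M T^-2]
Right side: [L M T^-2]

Both sides have the same dimensions, so the equation is dimensionally consistent.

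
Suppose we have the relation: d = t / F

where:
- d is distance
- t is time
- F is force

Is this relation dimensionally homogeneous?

No

d (distance) has dimensions [L].
t (time) has dimensions [T].
F (force) has dimensions [L M T^-2].

Left side: [L]
Right side: [L^-1 M^-1 T^3]

The two sides have different dimensions, so the equation is NOT dimensionally consistent.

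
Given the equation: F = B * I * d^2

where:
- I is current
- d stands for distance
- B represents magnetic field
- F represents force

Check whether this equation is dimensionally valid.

No

I (current) has dimensions [I].
d (distance) has dimensions [L].
B (magnetic field) has dimensions [I^-1 M T^-2].
F (force) has dimensions [L M T^-2].

Left side: [L M T^-2]
Right side: [L^2 M T^-2]

The two sides have different dimensions, so the equation is NOT dimensionally consistent.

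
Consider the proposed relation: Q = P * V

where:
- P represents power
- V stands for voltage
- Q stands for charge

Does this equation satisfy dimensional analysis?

No

P (power) has dimensions [L^2 M T^-3].
V (voltage) has dimensions [I^-1 L^2 M T^-3].
Q (charge) has dimensions [I T].

Left side: [I T]
Right side: [I^-1 L^4 M^2 T^-6]

The two sides have different dimensions, so the equation is NOT dimensionally consistent.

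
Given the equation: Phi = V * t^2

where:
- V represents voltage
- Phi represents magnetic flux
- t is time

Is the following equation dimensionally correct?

No

V (voltage) has dimensions [I^-1 L^2 M T^-3].
Phi (magnetic flux) has dimensions [I^-1 L^2 M T^-2].
t (time) has dimensions [T].

Left side: [I^-1 L^2 M T^-2]
Right side: [I^-1 L^2 M T^-1]

The two sides have different dimensions, so the equation is NOT dimensionally consistent.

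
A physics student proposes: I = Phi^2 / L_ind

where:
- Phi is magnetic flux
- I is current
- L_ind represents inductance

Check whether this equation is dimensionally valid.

No

Phi (magnetic flux) has dimensions [I^-1 L^2 M T^-2].
I (current) has dimensions [I].
L_ind (inductance) has dimensions [I^-2 L^2 M T^-2].

Left side: [I]
Right side: [L^2 M T^-2]

The two sides have different dimensions, so the equation is NOT dimensionally consistent.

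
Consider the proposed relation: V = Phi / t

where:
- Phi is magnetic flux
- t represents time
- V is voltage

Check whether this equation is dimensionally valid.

Yes

Phi (magnetic flux) has dimensions [I^-1 L^2 M T^-2].
t (time) has dimensions [T].
V (voltage) has dimensions [I^-1 L^2 M T^-3].

Left side: [I^-1 L^2 M T^-3]
Right side: [I^-1 L^2 M T^-3]

Both sides have the same dimensions, so the equation is dimensionally consistent.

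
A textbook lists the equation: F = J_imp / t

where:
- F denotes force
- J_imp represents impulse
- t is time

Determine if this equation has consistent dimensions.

Yes

F (force) has dimensions [L M T^-2].
J_imp (impulse) has dimensions [L M T^-1].
t (time) has dimensions [T].

Left side: [L M T^-2]
Right side: [L M T^-2]

Both sides have the same dimensions, so the equation is dimensionally consistent.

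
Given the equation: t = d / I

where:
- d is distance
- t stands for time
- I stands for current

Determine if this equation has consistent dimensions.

No

d (distance) has dimensions [L].
t (time) has dimensions [T].
I (current) has dimensions [I].

Left side: [T]
Right side: [I^-1 L]

The two sides have different dimensions, so the equation is NOT dimensionally consistent.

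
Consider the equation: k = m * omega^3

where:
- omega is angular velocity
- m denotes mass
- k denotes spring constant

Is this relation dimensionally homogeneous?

No

omega (angular velocity) has dimensions [T^-1].
m (mass) has dimensions [M].
k (spring constant) has dimensions [M T^-2].

Left side: [M T^-2]
Right side: [M T^-3]

The two sides have different dimensions, so the equation is NOT dimensionally consistent.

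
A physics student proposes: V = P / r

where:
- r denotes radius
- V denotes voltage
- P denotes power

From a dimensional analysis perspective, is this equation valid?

No

r (radius) has dimensions [L].
V (voltage) has dimensions [I^-1 L^2 M T^-3].
P (power) has dimensions [L^2 M T^-3].

Left side: [I^-1 L^2 M T^-3]
Right side: [L M T^-3]

The two sides have different dimensions, so the equation is NOT dimensionally consistent.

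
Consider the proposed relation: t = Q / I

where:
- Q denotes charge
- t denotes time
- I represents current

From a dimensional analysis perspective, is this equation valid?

Yes

Q (charge) has dimensions [I T].
t (time) has dimensions [T].
I (current) has dimensions [I].

Left side: [T]
Right side: [T]

Both sides have the same dimensions, so the equation is dimensionally consistent.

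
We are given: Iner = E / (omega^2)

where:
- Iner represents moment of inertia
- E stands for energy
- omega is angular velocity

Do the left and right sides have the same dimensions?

Yes

Iner (moment of inertia) has dimensions [L^2 M].
E (energy) has dimensions [L^2 M T^-2].
omega (angular velocity) has dimensions [T^-1].

Left side: [L^2 M]
Right side: [L^2 M]

Both sides have the same dimensions, so the equation is dimensionally consistent.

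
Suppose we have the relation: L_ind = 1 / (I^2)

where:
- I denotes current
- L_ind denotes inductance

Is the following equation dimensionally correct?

No

I (current) has dimensions [I].
L_ind (inductance) has dimensions [I^-2 L^2 M T^-2].

Left side: [I^-2 L^2 M T^-2]
Right side: [I^-2]

The two sides have different dimensions, so the equation is NOT dimensionally consistent.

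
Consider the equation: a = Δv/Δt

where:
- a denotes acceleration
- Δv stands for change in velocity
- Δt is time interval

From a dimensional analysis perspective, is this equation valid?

Yes

a (acceleration) has dimensions [L T^-2].
Δv (change in velocity) has dimensions [L T^-1].
Δt (time interval) has dimensions [T].

Left side: [L T^-2]
Right side: [L T^-2]

Both sides have the same dimensions, so the equation is dimensionally consistent.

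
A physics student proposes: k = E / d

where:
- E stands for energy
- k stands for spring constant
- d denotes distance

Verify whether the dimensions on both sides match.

No

E (energy) has dimensions [L^2 M T^-2].
k (spring constant) has dimensions [M T^-2].
d (distance) has dimensions [L].

Left side: [M T^-2]
Right side: [L M T^-2]

The two sides have different dimensions, so the equation is NOT dimensionally consistent.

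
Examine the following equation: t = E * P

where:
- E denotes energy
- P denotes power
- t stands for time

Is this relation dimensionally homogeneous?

No

E (energy) has dimensions [L^2 M T^-2].
P (power) has dimensions [L^2 M T^-3].
t (time) has dimensions [T].

Left side: [T]
Right side: [L^4 M^2 T^-5]

The two sides have different dimensions, so the equation is NOT dimensionally consistent.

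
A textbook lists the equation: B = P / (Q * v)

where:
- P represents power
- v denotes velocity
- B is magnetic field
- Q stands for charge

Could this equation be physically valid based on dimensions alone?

No

P (power) has dimensions [L^2 M T^-3].
v (velocity) has dimensions [L T^-1].
B (magnetic field) has dimensions [I^-1 M T^-2].
Q (charge) has dimensions [I T].

Left side: [I^-1 M T^-2]
Right side: [I^-1 L M T^-3]

The two sides have different dimensions, so the equation is NOT dimensionally consistent.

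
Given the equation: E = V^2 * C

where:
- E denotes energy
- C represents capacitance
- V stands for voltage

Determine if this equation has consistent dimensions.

Yes

E (energy) has dimensions [L^2 M T^-2].
C (capacitance) has dimensions [I^2 L^-2 M^-1 T^4].
V (voltage) has dimensions [I^-1 L^2 M T^-3].

Left side: [L^2 M T^-2]
Right side: [L^2 M T^-2]

Both sides have the same dimensions, so the equation is dimensionally consistent.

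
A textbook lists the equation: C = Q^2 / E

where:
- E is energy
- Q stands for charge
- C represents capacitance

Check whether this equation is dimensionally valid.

Yes

E (energy) has dimensions [L^2 M T^-2].
Q (charge) has dimensions [I T].
C (capacitance) has dimensions [I^2 L^-2 M^-1 T^4].

Left side: [I^2 L^-2 M^-1 T^4]
Right side: [I^2 L^-2 M^-1 T^4]

Both sides have the same dimensions, so the equation is dimensionally consistent.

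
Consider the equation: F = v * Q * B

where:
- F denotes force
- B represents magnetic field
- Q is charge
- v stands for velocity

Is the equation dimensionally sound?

Yes

F (force) has dimensions [L M T^-2].
B (magnetic field) has dimensions [I^-1 M T^-2].
Q (charge) has dimensions [I T].
v (velocity) has dimensions [L T^-1].

Left side: [L M T^-2]
Right side: [L M T^-2]

Both sides have the same dimensions, so the equation is dimensionally consistent.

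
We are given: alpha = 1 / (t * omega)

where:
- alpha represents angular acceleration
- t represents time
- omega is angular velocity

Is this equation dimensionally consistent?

No

alpha (angular acceleration) has dimensions [T^-2].
t (time) has dimensions [T].
omega (angular velocity) has dimensions [T^-1].

Left side: [T^-2]
Right side: [dimensionless]

The two sides have different dimensions, so the equation is NOT dimensionally consistent.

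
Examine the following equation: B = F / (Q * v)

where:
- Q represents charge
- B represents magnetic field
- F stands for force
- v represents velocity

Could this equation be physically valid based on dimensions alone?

Yes

Q (charge) has dimensions [I T].
B (magnetic field) has dimensions [I^-1 M T^-2].
F (force) has dimensions [L M T^-2].
v (velocity) has dimensions [L T^-1].

Left side: [I^-1 M T^-2]
Right side: [I^-1 M T^-2]

Both sides have the same dimensions, so the equation is dimensionally consistent.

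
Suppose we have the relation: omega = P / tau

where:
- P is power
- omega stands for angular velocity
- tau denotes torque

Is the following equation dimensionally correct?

Yes

P (power) has dimensions [L^2 M T^-3].
omega (angular velocity) has dimensions [T^-1].
tau (torque) has dimensions [L^2 M T^-2].

Left side: [T^-1]
Right side: [T^-1]

Both sides have the same dimensions, so the equation is dimensionally consistent.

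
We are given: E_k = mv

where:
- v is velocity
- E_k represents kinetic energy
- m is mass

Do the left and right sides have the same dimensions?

No

v (velocity) has dimensions [L T^-1].
E_k (kinetic energy) has dimensions [L^2 M T^-2].
m (mass) has dimensions [M].

Left side: [L^2 M T^-2]
Right side: [L M T^-1]

The two sides have different dimensions, so the equation is NOT dimensionally consistent.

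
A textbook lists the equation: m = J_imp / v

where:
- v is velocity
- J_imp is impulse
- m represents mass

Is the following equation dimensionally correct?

Yes

v (velocity) has dimensions [L T^-1].
J_imp (impulse) has dimensions [L M T^-1].
m (mass) has dimensions [M].

Left side: [M]
Right side: [M]

Both sides have the same dimensions, so the equation is dimensionally consistent.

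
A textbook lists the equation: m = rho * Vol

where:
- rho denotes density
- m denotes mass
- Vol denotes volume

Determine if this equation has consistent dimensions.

Yes

rho (density) has dimensions [L^-3 M].
m (mass) has dimensions [M].
Vol (volume) has dimensions [L^3].

Left side: [M]
Right side: [M]

Both sides have the same dimensions, so the equation is dimensionally consistent.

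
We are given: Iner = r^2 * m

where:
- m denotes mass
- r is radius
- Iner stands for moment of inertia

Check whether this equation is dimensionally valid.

Yes

m (mass) has dimensions [M].
r (radius) has dimensions [L].
Iner (moment of inertia) has dimensions [L^2 M].

Left side: [L^2 M]
Right side: [L^2 M]

Both sides have the same dimensions, so the equation is dimensionally consistent.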